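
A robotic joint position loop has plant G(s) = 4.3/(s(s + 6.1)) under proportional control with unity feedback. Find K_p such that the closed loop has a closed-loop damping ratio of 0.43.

Closed-loop characteristic equation: s² + 6.1s + K_p·4.3 = 0.
So ω_n = √(4.3K_p) and 2ζω_n = 6.1, giving ζ = 6.1/(2√(4.3K_p)).
Setting ζ = 0.43: √(4.3K_p) = 6.1/(2·0.43) = 7.093, so K_p = 50.31/4.3 = 11.7.

K_p = 11.7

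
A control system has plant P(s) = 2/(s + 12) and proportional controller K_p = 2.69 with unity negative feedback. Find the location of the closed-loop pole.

s = -17.38

Closed-loop transfer function: T(s) = K_p·P(s)/(1 + K_p·P(s)) = 5.38/(s + 12 + 5.38) = 5.38/(s + 17.38).
The closed-loop pole is at s = −17.38.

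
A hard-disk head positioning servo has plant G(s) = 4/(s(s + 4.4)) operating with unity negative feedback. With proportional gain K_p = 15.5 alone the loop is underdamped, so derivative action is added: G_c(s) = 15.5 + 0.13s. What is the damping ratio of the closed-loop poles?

ζ = 0.312

Forward path: (15.5 + 0.13s)·4/(s(s+4.4)). The closed-loop characteristic equation is s² + (4.4 + 4·0.13)s + 4·15.5 = 0.
That is s² + 4.92s + 62 = 0, so ω_n = 7.874 rad/s and ζ = 4.92/(2·7.874) = 0.3124.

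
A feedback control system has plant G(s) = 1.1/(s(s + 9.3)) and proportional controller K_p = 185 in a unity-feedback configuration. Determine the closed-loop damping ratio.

ζ = 0.326

1 + K_p·G(s) = 0 gives s² + 9.3s + 203.5 = 0.
Matching s² + 2ζω_n s + ω_n²: ω_n = √203.5 = 14.27 rad/s and 2ζω_n = 9.3, so ζ = 9.3/(2·14.27) = 0.326.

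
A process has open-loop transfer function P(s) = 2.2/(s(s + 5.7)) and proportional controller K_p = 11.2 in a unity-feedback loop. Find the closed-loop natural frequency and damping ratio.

1 + K_p·P(s) = 0 gives s² + 5.7s + 24.64 = 0.
So ω_n² = 24.64 ⇒ ω_n = 4.964 rad/s, and ζ = 5.7/(2ω_n) = 0.574.

ω_n = 4.96 rad/s, ζ = 0.574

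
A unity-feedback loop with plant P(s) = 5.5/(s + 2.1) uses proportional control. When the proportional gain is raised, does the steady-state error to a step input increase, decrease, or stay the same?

e_ss = 1/(1 + K_p·P(0)); a larger K_p raises the denominator, so e_ss decreases.

decrease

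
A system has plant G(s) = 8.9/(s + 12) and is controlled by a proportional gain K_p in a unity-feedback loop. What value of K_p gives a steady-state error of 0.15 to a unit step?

K_p = 7.64

For a type-0 loop with proportional control, e_ss = 1/(1 + K_p·G(0)).
G(0) = 0.7417. Require 1/(1 + K_p·0.7417) = 0.15, so 1 + 0.7417·K_p = 6.667.
K_p = (6.667 − 1)/0.7417 = 7.64.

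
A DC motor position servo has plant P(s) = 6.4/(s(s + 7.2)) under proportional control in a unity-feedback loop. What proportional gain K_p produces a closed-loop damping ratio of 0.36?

K_p = 15.6

Closed-loop characteristic equation: s² + 7.2s + K_p·6.4 = 0.
So ω_n = √(6.4K_p) and 2ζω_n = 7.2, giving ζ = 7.2/(2√(6.4K_p)).
Setting ζ = 0.36: √(6.4K_p) = 7.2/(2·0.36) = 10, so K_p = 100/6.4 = 15.6.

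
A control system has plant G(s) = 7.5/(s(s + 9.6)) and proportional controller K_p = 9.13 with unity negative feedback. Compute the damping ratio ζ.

With unity feedback the closed-loop characteristic equation is s² + 9.6s + 9.13·7.5 = s² + 9.6s + 68.48 = 0.
So ω_n² = 68.48 ⇒ ω_n = 8.275 rad/s, and ζ = 9.6/(2ω_n) = 0.58.

ζ = 0.58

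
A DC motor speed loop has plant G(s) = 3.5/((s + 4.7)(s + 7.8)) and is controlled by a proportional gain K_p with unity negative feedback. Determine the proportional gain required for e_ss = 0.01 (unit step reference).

Steady-state error for a unit step on this type-0 loop is 1/(1 + K_p·G(0)).
G(0) = 0.09547. Require 1/(1 + K_p·0.09547) = 0.01, so 1 + 0.09547·K_p = 100.
K_p = (100 − 1)/0.09547 = 1040.

K_p = 1040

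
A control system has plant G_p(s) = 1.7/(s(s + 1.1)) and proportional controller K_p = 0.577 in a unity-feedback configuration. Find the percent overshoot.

12.3%

The closed-loop denominator s² + 1.1s + 0.9809 gives ω_n = √0.9809 = 0.9904 and ζ = 1.1/(2ω_n) = 0.5553.
%OS = 100·exp(−πζ/√(1−ζ²)) = 100·exp(−π·0.5553/√0.6916) = 12.3%.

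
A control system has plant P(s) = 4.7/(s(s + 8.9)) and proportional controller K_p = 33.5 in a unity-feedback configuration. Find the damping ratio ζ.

ζ = 0.355

1 + K_p·P(s) = 0 gives s² + 8.9s + 157.5 = 0.
Matching s² + 2ζω_n s + ω_n²: ω_n = √157.5 = 12.55 rad/s and 2ζω_n = 8.9, so ζ = 8.9/(2·12.55) = 0.355.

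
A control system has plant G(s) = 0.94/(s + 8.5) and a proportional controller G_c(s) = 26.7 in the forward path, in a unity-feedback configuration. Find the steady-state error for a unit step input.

0.253

The loop is type 0. Static position error constant K_pos = G_c(0)·G(0) = 26.7·0.1106 = 2.953.
Steady-state error to a unit step: e_ss = 1/(1+K_pos) = 1/3.953 = 0.253.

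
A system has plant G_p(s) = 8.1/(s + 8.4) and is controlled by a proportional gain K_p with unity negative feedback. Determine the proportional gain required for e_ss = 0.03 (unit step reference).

For a type-0 loop with proportional control, e_ss = 1/(1 + K_p·G_p(0)).
G_p(0) = 0.9643. Require 1/(1 + K_p·0.9643) = 0.03, so 1 + 0.9643·K_p = 33.33.
K_p = (33.33 − 1)/0.9643 = 33.5.

K_p = 33.5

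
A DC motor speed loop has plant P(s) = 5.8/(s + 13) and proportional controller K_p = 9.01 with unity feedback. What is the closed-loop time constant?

τ = 0.0153 s

Closed-loop transfer function: T(s) = K_p·P(s)/(1 + K_p·P(s)) = 52.26/(s + 13 + 52.26) = 52.26/(s + 65.26).
Time constant τ = 1/65.26 = 0.0153 s.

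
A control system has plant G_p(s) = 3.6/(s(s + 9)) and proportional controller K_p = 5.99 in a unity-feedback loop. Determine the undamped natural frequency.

ω_n = 4.64 rad/s

1 + K_p·G_p(s) = 0 gives s² + 9s + 21.56 = 0.
So ω_n² = 21.56 ⇒ ω_n = 4.644 rad/s, and ζ = 9/(2ω_n) = 0.969.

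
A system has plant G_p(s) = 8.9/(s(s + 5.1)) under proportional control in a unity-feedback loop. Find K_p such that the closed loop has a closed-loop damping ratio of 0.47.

Closed-loop characteristic equation: s² + 5.1s + K_p·8.9 = 0.
So ω_n = √(8.9K_p) and 2ζω_n = 5.1, giving ζ = 5.1/(2√(8.9K_p)).
Setting ζ = 0.47: √(8.9K_p) = 5.1/(2·0.47) = 5.426, so K_p = 29.44/8.9 = 3.31.

K_p = 3.31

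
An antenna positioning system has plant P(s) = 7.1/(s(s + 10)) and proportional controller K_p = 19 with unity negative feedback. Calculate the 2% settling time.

T_s ≈ 0.8 s

Closed-loop characteristic equation: s² + 10s + 134.9 = 0, so ω_n = 11.61 rad/s and ζ = 10/(2·11.61) = 0.4305.
2% settling time T_s ≈ 4/(ζω_n) = 4/5 = 0.8 s.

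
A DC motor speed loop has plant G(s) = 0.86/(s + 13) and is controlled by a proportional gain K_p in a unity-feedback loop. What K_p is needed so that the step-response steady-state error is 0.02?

For a type-0 loop with proportional control, e_ss = 1/(1 + K_p·G(0)).
G(0) = 0.06615. Require 1/(1 + K_p·0.06615) = 0.02, so 1 + 0.06615·K_p = 50.
K_p = (50 − 1)/0.06615 = 741.

K_p = 741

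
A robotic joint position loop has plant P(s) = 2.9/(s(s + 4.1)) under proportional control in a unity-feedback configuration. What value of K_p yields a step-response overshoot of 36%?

From %OS = 100·exp(−πζ/√(1−ζ²)) = 36%, ζ = −ln(0.36)/√(π²+ln²(0.36)) = 0.3093.
Characteristic equation s² + 4.1s + 2.9K_p = 0 gives ζ = 4.1/(2√(2.9K_p)).
Setting ζ = 0.3093: √(2.9K_p) = 4.1/(2·0.3093) = 6.629, so K_p = 43.94/2.9 = 15.2.

K_p = 15.2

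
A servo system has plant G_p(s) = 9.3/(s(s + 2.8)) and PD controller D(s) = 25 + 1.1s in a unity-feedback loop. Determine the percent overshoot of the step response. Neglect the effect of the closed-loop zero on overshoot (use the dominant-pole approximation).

22.7%

Forward path: (25 + 1.1s)·9.3/(s(s+2.8)). The closed-loop characteristic equation is s² + (2.8 + 9.3·1.1)s + 9.3·25 = 0.
That is s² + 13.03s + 232.5 = 0, so ω_n = 15.25 rad/s and ζ = 13.03/(2·15.25) = 0.4273.
%OS = 100·exp(−πζ/√(1−ζ²)) = 22.7%.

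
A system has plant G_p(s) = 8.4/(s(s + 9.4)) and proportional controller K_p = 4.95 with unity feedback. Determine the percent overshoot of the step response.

3.53%

The closed-loop denominator s² + 9.4s + 41.58 gives ω_n = √41.58 = 6.448 and ζ = 9.4/(2ω_n) = 0.7289.
%OS = 100·exp(−πζ/√(1−ζ²)) = 100·exp(−π·0.7289/√0.4687) = 3.53%.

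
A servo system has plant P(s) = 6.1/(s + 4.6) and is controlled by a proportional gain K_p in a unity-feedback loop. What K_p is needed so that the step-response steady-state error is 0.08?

K_p = 8.67

For a type-0 loop with proportional control, e_ss = 1/(1 + K_p·P(0)).
P(0) = 1.326. Require 1/(1 + K_p·1.326) = 0.08, so 1 + 1.326·K_p = 12.5.
K_p = (12.5 − 1)/1.326 = 8.67.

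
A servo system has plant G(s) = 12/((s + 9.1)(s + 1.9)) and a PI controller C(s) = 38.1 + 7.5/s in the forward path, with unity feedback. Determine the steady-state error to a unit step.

0

The open loop C(s)G(s) has a pole at the origin (type 1), so the static position error constant is infinite and e_ss = 1/(1+∞) = 0.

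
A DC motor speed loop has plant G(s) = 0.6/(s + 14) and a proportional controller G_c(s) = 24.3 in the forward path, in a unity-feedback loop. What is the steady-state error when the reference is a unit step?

The loop is type 0. Static position error constant K_pos = G_c(0)·G(0) = 24.3·0.04286 = 1.041.
Steady-state error to a unit step: e_ss = 1/(1+K_pos) = 1/2.041 = 0.49.

0.49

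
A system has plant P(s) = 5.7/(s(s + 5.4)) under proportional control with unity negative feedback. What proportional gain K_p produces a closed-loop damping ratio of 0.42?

K_p = 7.25

Closed-loop characteristic equation: s² + 5.4s + K_p·5.7 = 0.
So ω_n = √(5.7K_p) and 2ζω_n = 5.4, giving ζ = 5.4/(2√(5.7K_p)).
Setting ζ = 0.42: √(5.7K_p) = 5.4/(2·0.42) = 6.429, so K_p = 41.33/5.7 = 7.25.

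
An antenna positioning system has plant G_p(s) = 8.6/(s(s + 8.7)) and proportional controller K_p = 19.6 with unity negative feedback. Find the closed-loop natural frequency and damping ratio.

ω_n = 13 rad/s, ζ = 0.335

1 + K_p·G_p(s) = 0 gives s² + 8.7s + 168.6 = 0.
Matching s² + 2ζω_n s + ω_n²: ω_n = √168.6 = 12.98 rad/s and 2ζω_n = 8.7, so ζ = 8.7/(2·12.98) = 0.335.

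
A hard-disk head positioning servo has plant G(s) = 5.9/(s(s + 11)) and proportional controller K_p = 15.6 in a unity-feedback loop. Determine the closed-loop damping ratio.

With unity feedback the closed-loop characteristic equation is s² + 11s + 15.6·5.9 = s² + 11s + 92.04 = 0.
Matching s² + 2ζω_n s + ω_n²: ω_n = √92.04 = 9.594 rad/s and 2ζω_n = 11, so ζ = 11/(2·9.594) = 0.573.

ζ = 0.573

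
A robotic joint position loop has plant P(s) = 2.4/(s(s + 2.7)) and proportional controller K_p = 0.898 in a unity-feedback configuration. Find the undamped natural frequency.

ω_n = 1.47 rad/s

The closed-loop denominator is s(s+2.7) + 0.898·2.4 = s² + 2.7s + 2.155.
Matching s² + 2ζω_n s + ω_n²: ω_n = √2.155 = 1.468 rad/s and 2ζω_n = 2.7, so ζ = 2.7/(2·1.468) = 0.92.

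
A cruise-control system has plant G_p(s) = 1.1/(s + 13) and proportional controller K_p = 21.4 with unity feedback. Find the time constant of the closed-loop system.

Closed-loop transfer function: T(s) = K_p·G_p(s)/(1 + K_p·G_p(s)) = 23.54/(s + 13 + 23.54) = 23.54/(s + 36.54).
Time constant τ = 1/36.54 = 0.0274 s.

τ = 0.0274 s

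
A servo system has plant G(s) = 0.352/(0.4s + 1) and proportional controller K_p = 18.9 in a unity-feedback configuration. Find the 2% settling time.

T_s ≈ 0.209 s

Closed loop: T(s) = K_p·G/(1+K_p·G) = 6.653/(0.4s + 1 + 6.653), with pole at s = −(1 + 6.653)/0.4 = −19.13.
τ = 1/19.13 = 0.05227 s, so 2% settling time ≈ 4τ = 0.209 s.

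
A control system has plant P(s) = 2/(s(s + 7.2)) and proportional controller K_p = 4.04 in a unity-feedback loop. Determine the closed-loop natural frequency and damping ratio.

The closed-loop denominator is s(s+7.2) + 4.04·2 = s² + 7.2s + 8.08.
Matching s² + 2ζω_n s + ω_n²: ω_n = √8.08 = 2.843 rad/s and 2ζω_n = 7.2, so ζ = 7.2/(2·2.843) = 1.27.

ω_n = 2.84 rad/s, ζ = 1.27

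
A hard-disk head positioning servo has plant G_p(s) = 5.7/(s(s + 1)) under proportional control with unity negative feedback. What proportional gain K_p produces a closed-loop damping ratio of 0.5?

K_p = 0.175

Closed-loop characteristic equation: s² + 1s + K_p·5.7 = 0.
So ω_n = √(5.7K_p) and 2ζω_n = 1, giving ζ = 1/(2√(5.7K_p)).
Setting ζ = 0.5: √(5.7K_p) = 1/(2·0.5) = 1, so K_p = 1/5.7 = 0.175.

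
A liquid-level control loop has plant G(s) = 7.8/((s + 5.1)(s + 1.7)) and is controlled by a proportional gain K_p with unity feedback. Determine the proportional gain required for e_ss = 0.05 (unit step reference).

K_p = 21.1

The loop is type 0, so e_ss(step) = 1/(1 + K_pos) with K_pos = K_p·G(0).
G(0) = 0.8997. Require 1/(1 + K_p·0.8997) = 0.05, so 1 + 0.8997·K_p = 20.
K_p = (20 − 1)/0.8997 = 21.1.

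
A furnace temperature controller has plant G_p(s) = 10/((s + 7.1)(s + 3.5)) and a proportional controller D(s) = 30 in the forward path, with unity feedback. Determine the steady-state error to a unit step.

The loop is type 0. Static position error constant K_pos = D(0)·G_p(0) = 30·0.4024 = 12.07.
Steady-state error to a unit step: e_ss = 1/(1+K_pos) = 1/13.07 = 0.0765.

0.0765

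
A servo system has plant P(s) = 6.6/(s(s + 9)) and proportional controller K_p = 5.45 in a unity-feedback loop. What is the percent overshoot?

From 1 + K_pP(s) = 0: s² + 9s + 35.97 = 0 ⇒ ω_n = 5.997, ζ = 0.7503.
%OS = 100·exp(−πζ/√(1−ζ²)) = 100·exp(−π·0.7503/√0.437) = 2.83%.

2.83%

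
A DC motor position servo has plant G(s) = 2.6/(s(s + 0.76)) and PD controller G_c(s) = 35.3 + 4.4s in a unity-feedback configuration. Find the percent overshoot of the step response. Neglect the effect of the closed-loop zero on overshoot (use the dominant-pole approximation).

Forward path: (35.3 + 4.4s)·2.6/(s(s+0.76)). The closed-loop characteristic equation is s² + (0.76 + 2.6·4.4)s + 2.6·35.3 = 0.
That is s² + 12.2s + 91.78 = 0, so ω_n = 9.58 rad/s and ζ = 12.2/(2·9.58) = 0.6367.
%OS = 100·exp(−πζ/√(1−ζ²)) = 7.47%.

7.47%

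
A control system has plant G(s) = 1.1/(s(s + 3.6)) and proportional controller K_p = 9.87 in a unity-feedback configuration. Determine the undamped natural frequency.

1 + K_p·G(s) = 0 gives s² + 3.6s + 10.86 = 0.
So ω_n² = 10.86 ⇒ ω_n = 3.295 rad/s, and ζ = 3.6/(2ω_n) = 0.546.

ω_n = 3.29 rad/s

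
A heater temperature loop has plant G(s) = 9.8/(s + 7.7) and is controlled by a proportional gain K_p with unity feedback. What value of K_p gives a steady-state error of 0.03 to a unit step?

K_p = 25.4

For a type-0 loop with proportional control, e_ss = 1/(1 + K_p·G(0)).
G(0) = 1.273. Require 1/(1 + K_p·1.273) = 0.03, so 1 + 1.273·K_p = 33.33.
K_p = (33.33 − 1)/1.273 = 25.4.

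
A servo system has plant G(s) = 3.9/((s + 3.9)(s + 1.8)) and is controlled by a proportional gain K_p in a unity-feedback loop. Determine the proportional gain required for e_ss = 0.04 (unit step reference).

For a type-0 loop with proportional control, e_ss = 1/(1 + K_p·G(0)).
G(0) = 0.5556. Require 1/(1 + K_p·0.5556) = 0.04, so 1 + 0.5556·K_p = 25.
K_p = (25 − 1)/0.5556 = 43.2.

K_p = 43.2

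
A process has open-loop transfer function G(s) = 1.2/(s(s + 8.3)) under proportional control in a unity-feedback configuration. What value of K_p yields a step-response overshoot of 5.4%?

K_p = 31

From %OS = 100·exp(−πζ/√(1−ζ²)) = 5.4%, ζ = −ln(0.054)/√(π²+ln²(0.054)) = 0.6806.
Characteristic equation s² + 8.3s + 1.2K_p = 0 gives ζ = 8.3/(2√(1.2K_p)).
Setting ζ = 0.6806: √(1.2K_p) = 8.3/(2·0.6806) = 6.097, so K_p = 37.17/1.2 = 31.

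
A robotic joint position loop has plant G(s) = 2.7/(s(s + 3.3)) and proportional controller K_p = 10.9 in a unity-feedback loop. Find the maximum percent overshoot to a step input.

The closed-loop denominator s² + 3.3s + 29.43 gives ω_n = √29.43 = 5.425 and ζ = 3.3/(2ω_n) = 0.3042.
%OS = 100·exp(−πζ/√(1−ζ²)) = 100·exp(−π·0.3042/√0.9075) = 36.7%.

36.7%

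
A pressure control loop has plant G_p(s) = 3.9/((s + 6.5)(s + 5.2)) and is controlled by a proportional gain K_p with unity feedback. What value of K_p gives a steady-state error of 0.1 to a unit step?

Steady-state error for a unit step on this type-0 loop is 1/(1 + K_p·G_p(0)).
G_p(0) = 0.1154. Require 1/(1 + K_p·0.1154) = 0.1, so 1 + 0.1154·K_p = 10.
K_p = (10 − 1)/0.1154 = 78.

K_p = 78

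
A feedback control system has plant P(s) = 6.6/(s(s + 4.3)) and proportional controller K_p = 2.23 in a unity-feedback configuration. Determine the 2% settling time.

The closed-loop denominator s² + 4.3s + 14.72 gives ω_n = √14.72 = 3.836 and ζ = 4.3/(2ω_n) = 0.5604.
2% settling time T_s ≈ 4/(ζω_n) = 4/2.15 = 1.86 s.

T_s ≈ 1.86 s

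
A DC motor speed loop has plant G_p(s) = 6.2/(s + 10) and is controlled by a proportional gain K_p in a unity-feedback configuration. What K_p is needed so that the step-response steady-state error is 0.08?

K_p = 18.5

Steady-state error for a unit step on this type-0 loop is 1/(1 + K_p·G_p(0)).
G_p(0) = 0.62. Require 1/(1 + K_p·0.62) = 0.08, so 1 + 0.62·K_p = 12.5.
K_p = (12.5 − 1)/0.62 = 18.5.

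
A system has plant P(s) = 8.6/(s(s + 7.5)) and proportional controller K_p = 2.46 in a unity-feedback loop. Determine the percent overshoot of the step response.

The closed-loop denominator s² + 7.5s + 21.16 gives ω_n = √21.16 = 4.6 and ζ = 7.5/(2ω_n) = 0.8153.
%OS = 100·exp(−πζ/√(1−ζ²)) = 100·exp(−π·0.8153/√0.3353) = 1.2%.

1.2%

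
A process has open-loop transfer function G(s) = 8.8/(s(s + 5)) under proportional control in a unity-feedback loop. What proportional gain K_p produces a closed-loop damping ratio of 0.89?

Closed-loop characteristic equation: s² + 5s + K_p·8.8 = 0.
So ω_n = √(8.8K_p) and 2ζω_n = 5, giving ζ = 5/(2√(8.8K_p)).
Setting ζ = 0.89: √(8.8K_p) = 5/(2·0.89) = 2.809, so K_p = 7.89/8.8 = 0.897.

K_p = 0.897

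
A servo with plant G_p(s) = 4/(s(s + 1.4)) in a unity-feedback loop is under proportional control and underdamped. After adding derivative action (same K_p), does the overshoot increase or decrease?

decrease

The derivative term adds K·K_d to the s-coefficient of the characteristic equation, raising 2ζω_n while ω_n is unchanged; ζ increases, so overshoot decreases.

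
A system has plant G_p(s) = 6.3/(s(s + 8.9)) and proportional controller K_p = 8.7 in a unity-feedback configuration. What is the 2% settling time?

The closed-loop denominator s² + 8.9s + 54.81 gives ω_n = √54.81 = 7.403 and ζ = 8.9/(2ω_n) = 0.6011.
2% settling time T_s ≈ 4/(ζω_n) = 4/4.45 = 0.899 s.

T_s ≈ 0.899 s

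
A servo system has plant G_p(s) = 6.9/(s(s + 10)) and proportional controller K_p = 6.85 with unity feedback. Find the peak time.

T_p = 0.666 s

The closed-loop denominator s² + 10s + 47.27 gives ω_n = √47.27 = 6.875 and ζ = 10/(2ω_n) = 0.7273.
Damped frequency ω_d = ω_n√(1−ζ²) = 4.719 rad/s, so peak time T_p = π/ω_d = 0.666 s.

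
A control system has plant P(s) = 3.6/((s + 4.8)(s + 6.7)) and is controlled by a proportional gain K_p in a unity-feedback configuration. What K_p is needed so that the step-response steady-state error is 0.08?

Steady-state error for a unit step on this type-0 loop is 1/(1 + K_p·P(0)).
P(0) = 0.1119. Require 1/(1 + K_p·0.1119) = 0.08, so 1 + 0.1119·K_p = 12.5.
K_p = (12.5 − 1)/0.1119 = 103.

K_p = 103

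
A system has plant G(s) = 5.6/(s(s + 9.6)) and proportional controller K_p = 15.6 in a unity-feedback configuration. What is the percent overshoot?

15.3%

Closed-loop characteristic equation: s² + 9.6s + 87.36 = 0, so ω_n = 9.347 rad/s and ζ = 9.6/(2·9.347) = 0.5136.
%OS = 100·exp(−πζ/√(1−ζ²)) = 100·exp(−π·0.5136/√0.7363) = 15.3%.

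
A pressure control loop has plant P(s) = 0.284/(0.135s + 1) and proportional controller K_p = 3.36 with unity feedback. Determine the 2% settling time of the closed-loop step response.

T_s ≈ 0.276 s

Closed loop: T(s) = K_p·P/(1+K_p·P) = 0.9542/(0.135s + 1 + 0.9542), with pole at s = −(1 + 0.9542)/0.135 = −14.48.
τ = 1/14.48 = 0.06908 s, so 2% settling time ≈ 4τ = 0.276 s.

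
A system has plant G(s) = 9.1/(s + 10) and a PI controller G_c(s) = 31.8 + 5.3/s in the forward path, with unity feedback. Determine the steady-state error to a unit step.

The open loop G_c(s)G(s) has a pole at the origin (type 1), so the static position error constant is infinite and e_ss = 1/(1+∞) = 0.

0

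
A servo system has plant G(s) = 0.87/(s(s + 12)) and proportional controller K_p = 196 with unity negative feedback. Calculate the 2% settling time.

T_s ≈ 0.667 s

From 1 + K_pG(s) = 0: s² + 12s + 170.5 = 0 ⇒ ω_n = 13.06, ζ = 0.4595.
2% settling time T_s ≈ 4/(ζω_n) = 4/6 = 0.667 s.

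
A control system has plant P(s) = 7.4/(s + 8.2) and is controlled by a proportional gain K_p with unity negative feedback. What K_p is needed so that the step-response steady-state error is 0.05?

K_p = 21.1

For a type-0 loop with proportional control, e_ss = 1/(1 + K_p·P(0)).
P(0) = 0.9024. Require 1/(1 + K_p·0.9024) = 0.05, so 1 + 0.9024·K_p = 20.
K_p = (20 − 1)/0.9024 = 21.1.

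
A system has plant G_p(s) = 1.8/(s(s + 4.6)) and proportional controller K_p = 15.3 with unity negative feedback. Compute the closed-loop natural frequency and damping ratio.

The closed-loop denominator is s(s+4.6) + 15.3·1.8 = s² + 4.6s + 27.54.
Matching s² + 2ζω_n s + ω_n²: ω_n = √27.54 = 5.248 rad/s and 2ζω_n = 4.6, so ζ = 4.6/(2·5.248) = 0.438.

ω_n = 5.25 rad/s, ζ = 0.438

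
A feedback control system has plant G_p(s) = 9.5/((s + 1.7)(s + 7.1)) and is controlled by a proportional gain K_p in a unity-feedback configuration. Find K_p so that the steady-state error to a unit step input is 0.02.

K_p = 62.3

The loop is type 0, so e_ss(step) = 1/(1 + K_pos) with K_pos = K_p·G_p(0).
G_p(0) = 0.7871. Require 1/(1 + K_p·0.7871) = 0.02, so 1 + 0.7871·K_p = 50.
K_p = (50 − 1)/0.7871 = 62.3.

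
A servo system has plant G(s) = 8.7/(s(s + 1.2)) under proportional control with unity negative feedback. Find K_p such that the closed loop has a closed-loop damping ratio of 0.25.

Closed-loop characteristic equation: s² + 1.2s + K_p·8.7 = 0.
So ω_n = √(8.7K_p) and 2ζω_n = 1.2, giving ζ = 1.2/(2√(8.7K_p)).
Setting ζ = 0.25: √(8.7K_p) = 1.2/(2·0.25) = 2.4, so K_p = 5.76/8.7 = 0.662.

K_p = 0.662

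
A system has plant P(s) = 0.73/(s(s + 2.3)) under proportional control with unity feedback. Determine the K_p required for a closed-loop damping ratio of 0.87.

K_p = 2.39

Closed-loop characteristic equation: s² + 2.3s + K_p·0.73 = 0.
So ω_n = √(0.73K_p) and 2ζω_n = 2.3, giving ζ = 2.3/(2√(0.73K_p)).
Setting ζ = 0.87: √(0.73K_p) = 2.3/(2·0.87) = 1.322, so K_p = 1.747/0.73 = 2.39.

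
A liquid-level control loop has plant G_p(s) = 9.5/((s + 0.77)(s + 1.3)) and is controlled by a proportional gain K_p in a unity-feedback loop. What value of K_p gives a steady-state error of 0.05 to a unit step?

K_p = 2

For a type-0 loop with proportional control, e_ss = 1/(1 + K_p·G_p(0)).
G_p(0) = 9.491. Require 1/(1 + K_p·9.491) = 0.05, so 1 + 9.491·K_p = 20.
K_p = (20 − 1)/9.491 = 2.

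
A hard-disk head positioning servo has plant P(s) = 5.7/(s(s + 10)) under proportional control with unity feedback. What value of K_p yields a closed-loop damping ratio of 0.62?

K_p = 11.4

Closed-loop characteristic equation: s² + 10s + K_p·5.7 = 0.
So ω_n = √(5.7K_p) and 2ζω_n = 10, giving ζ = 10/(2√(5.7K_p)).
Setting ζ = 0.62: √(5.7K_p) = 10/(2·0.62) = 8.065, so K_p = 65.04/5.7 = 11.4.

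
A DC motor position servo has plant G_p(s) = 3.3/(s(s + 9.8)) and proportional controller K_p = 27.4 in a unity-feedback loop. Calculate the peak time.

T_p = 0.386 s

From 1 + K_pG_p(s) = 0: s² + 9.8s + 90.42 = 0 ⇒ ω_n = 9.509, ζ = 0.5153.
Damped frequency ω_d = ω_n√(1−ζ²) = 8.149 rad/s, so peak time T_p = π/ω_d = 0.386 s.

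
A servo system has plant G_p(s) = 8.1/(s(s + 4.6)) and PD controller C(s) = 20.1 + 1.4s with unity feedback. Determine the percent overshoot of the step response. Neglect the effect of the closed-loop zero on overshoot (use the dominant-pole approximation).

8.1%

Forward path: (20.1 + 1.4s)·8.1/(s(s+4.6)). The closed-loop characteristic equation is s² + (4.6 + 8.1·1.4)s + 8.1·20.1 = 0.
That is s² + 15.94s + 162.8 = 0, so ω_n = 12.76 rad/s and ζ = 15.94/(2·12.76) = 0.6246.
%OS = 100·exp(−πζ/√(1−ζ²)) = 8.1%.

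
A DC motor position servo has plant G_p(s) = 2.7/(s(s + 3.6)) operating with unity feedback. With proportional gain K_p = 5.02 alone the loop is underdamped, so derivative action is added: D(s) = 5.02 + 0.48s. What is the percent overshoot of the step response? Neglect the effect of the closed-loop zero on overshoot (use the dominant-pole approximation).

6.1%

Forward path: (5.02 + 0.48s)·2.7/(s(s+3.6)). The closed-loop characteristic equation is s² + (3.6 + 2.7·0.48)s + 2.7·5.02 = 0.
That is s² + 4.896s + 13.55 = 0, so ω_n = 3.682 rad/s and ζ = 4.896/(2·3.682) = 0.6649.
%OS = 100·exp(−πζ/√(1−ζ²)) = 6.1%.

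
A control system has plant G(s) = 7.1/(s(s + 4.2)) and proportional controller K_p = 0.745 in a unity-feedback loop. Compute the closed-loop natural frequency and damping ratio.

ω_n = 2.3 rad/s, ζ = 0.913

With unity feedback the closed-loop characteristic equation is s² + 4.2s + 0.745·7.1 = s² + 4.2s + 5.289 = 0.
So ω_n² = 5.289 ⇒ ω_n = 2.3 rad/s, and ζ = 4.2/(2ω_n) = 0.913.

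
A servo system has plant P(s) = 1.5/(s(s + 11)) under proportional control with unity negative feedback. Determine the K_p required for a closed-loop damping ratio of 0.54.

Closed-loop characteristic equation: s² + 11s + K_p·1.5 = 0.
So ω_n = √(1.5K_p) and 2ζω_n = 11, giving ζ = 11/(2√(1.5K_p)).
Setting ζ = 0.54: √(1.5K_p) = 11/(2·0.54) = 10.19, so K_p = 103.7/1.5 = 69.2.

K_p = 69.2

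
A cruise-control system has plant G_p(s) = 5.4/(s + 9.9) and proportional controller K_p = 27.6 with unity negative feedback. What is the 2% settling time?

Closed-loop transfer function: T(s) = K_p·G_p(s)/(1 + K_p·G_p(s)) = 149/(s + 9.9 + 149) = 149/(s + 158.9).
Time constant τ = 1/158.9 = 0.006292 s, so the 2% settling time is about 4τ = 0.0252 s.

T_s ≈ 0.0252 s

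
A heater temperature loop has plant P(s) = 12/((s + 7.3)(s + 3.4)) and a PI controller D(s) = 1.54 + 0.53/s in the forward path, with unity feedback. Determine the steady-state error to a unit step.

0

The open loop D(s)P(s) has a pole at the origin (type 1), so the static position error constant is infinite and e_ss = 1/(1+∞) = 0.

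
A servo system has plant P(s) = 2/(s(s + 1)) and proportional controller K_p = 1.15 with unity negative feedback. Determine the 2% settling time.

The closed-loop denominator s² + 1s + 2.3 gives ω_n = √2.3 = 1.517 and ζ = 1/(2ω_n) = 0.3297.
2% settling time T_s ≈ 4/(ζω_n) = 4/0.5 = 8 s.

T_s ≈ 8 s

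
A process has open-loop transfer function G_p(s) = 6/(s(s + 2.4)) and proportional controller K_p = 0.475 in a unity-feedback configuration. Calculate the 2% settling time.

From 1 + K_pG_p(s) = 0: s² + 2.4s + 2.85 = 0 ⇒ ω_n = 1.688, ζ = 0.7108.
2% settling time T_s ≈ 4/(ζω_n) = 4/1.2 = 3.33 s.

T_s ≈ 3.33 s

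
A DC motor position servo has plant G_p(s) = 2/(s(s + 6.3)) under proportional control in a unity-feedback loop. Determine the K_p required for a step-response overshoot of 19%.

K_p = 22.7

From %OS = 100·exp(−πζ/√(1−ζ²)) = 19%, ζ = −ln(0.19)/√(π²+ln²(0.19)) = 0.4673.
Characteristic equation s² + 6.3s + 2K_p = 0 gives ζ = 6.3/(2√(2K_p)).
Setting ζ = 0.4673: √(2K_p) = 6.3/(2·0.4673) = 6.74, so K_p = 45.43/2 = 22.7.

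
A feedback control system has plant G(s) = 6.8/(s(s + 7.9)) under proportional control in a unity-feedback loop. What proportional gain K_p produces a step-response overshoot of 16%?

From %OS = 100·exp(−πζ/√(1−ζ²)) = 16%, ζ = −ln(0.16)/√(π²+ln²(0.16)) = 0.5039.
Characteristic equation s² + 7.9s + 6.8K_p = 0 gives ζ = 7.9/(2√(6.8K_p)).
Setting ζ = 0.5039: √(6.8K_p) = 7.9/(2·0.5039) = 7.839, so K_p = 61.46/6.8 = 9.04.

K_p = 9.04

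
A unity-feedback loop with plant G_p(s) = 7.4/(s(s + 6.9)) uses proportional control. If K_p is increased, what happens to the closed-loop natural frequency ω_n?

increase

ω_n = √(7.4·K_p), which grows with K_p.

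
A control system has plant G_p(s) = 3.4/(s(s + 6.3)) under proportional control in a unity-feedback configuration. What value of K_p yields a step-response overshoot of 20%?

From %OS = 100·exp(−πζ/√(1−ζ²)) = 20%, ζ = −ln(0.2)/√(π²+ln²(0.2)) = 0.4559.
Characteristic equation s² + 6.3s + 3.4K_p = 0 gives ζ = 6.3/(2√(3.4K_p)).
Setting ζ = 0.4559: √(3.4K_p) = 6.3/(2·0.4559) = 6.909, so K_p = 47.73/3.4 = 14.

K_p = 14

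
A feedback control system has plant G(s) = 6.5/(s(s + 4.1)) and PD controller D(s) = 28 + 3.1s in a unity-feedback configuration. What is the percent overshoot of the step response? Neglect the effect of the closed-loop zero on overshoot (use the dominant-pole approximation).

Forward path: (28 + 3.1s)·6.5/(s(s+4.1)). The closed-loop characteristic equation is s² + (4.1 + 6.5·3.1)s + 6.5·28 = 0.
That is s² + 24.25s + 182 = 0, so ω_n = 13.49 rad/s and ζ = 24.25/(2·13.49) = 0.8988.
%OS = 100·exp(−πζ/√(1−ζ²)) = 0.16%.

0.16%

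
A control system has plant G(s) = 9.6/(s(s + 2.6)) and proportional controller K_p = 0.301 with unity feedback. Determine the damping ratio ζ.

With unity feedback the closed-loop characteristic equation is s² + 2.6s + 0.301·9.6 = s² + 2.6s + 2.89 = 0.
So ω_n² = 2.89 ⇒ ω_n = 1.7 rad/s, and ζ = 2.6/(2ω_n) = 0.765.

ζ = 0.765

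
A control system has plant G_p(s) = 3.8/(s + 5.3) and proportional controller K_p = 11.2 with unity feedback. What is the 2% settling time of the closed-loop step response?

Closed-loop transfer function: T(s) = K_p·G_p(s)/(1 + K_p·G_p(s)) = 42.56/(s + 5.3 + 42.56) = 42.56/(s + 47.86).
Time constant τ = 1/47.86 = 0.02089 s, so the 2% settling time is about 4τ = 0.0836 s.

T_s ≈ 0.0836 s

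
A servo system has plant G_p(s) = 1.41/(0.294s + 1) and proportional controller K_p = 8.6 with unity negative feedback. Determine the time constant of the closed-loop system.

τ = 0.0224 s

Closed loop: T(s) = K_p·G_p/(1+K_p·G_p) = 12.13/(0.294s + 1 + 12.13), with pole at s = −(1 + 12.13)/0.294 = −44.65.
Closed-loop time constant τ = 1/44.65 = 0.0224 s.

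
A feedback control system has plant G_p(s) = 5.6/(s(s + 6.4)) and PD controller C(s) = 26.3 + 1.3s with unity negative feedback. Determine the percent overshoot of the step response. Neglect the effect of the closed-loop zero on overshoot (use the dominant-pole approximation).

Forward path: (26.3 + 1.3s)·5.6/(s(s+6.4)). The closed-loop characteristic equation is s² + (6.4 + 5.6·1.3)s + 5.6·26.3 = 0.
That is s² + 13.68s + 147.3 = 0, so ω_n = 12.14 rad/s and ζ = 13.68/(2·12.14) = 0.5636.
%OS = 100·exp(−πζ/√(1−ζ²)) = 11.7%.

11.7%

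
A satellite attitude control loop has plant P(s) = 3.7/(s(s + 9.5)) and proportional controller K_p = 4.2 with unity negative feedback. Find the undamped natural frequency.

ω_n = 3.94 rad/s

With unity feedback the closed-loop characteristic equation is s² + 9.5s + 4.2·3.7 = s² + 9.5s + 15.54 = 0.
So ω_n² = 15.54 ⇒ ω_n = 3.942 rad/s, and ζ = 9.5/(2ω_n) = 1.2.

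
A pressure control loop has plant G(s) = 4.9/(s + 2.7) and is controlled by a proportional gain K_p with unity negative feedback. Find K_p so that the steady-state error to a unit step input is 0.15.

K_p = 3.12

For a type-0 loop with proportional control, e_ss = 1/(1 + K_p·G(0)).
G(0) = 1.815. Require 1/(1 + K_p·1.815) = 0.15, so 1 + 1.815·K_p = 6.667.
K_p = (6.667 − 1)/1.815 = 3.12.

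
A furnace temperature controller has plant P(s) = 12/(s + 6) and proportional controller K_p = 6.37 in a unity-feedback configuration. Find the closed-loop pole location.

s = -82.44

Closed-loop transfer function: T(s) = K_p·P(s)/(1 + K_p·P(s)) = 76.44/(s + 6 + 76.44) = 76.44/(s + 82.44).
The closed-loop pole is at s = −82.44.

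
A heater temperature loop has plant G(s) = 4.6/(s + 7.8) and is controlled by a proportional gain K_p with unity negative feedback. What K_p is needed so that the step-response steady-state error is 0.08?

Steady-state error for a unit step on this type-0 loop is 1/(1 + K_p·G(0)).
G(0) = 0.5897. Require 1/(1 + K_p·0.5897) = 0.08, so 1 + 0.5897·K_p = 12.5.
K_p = (12.5 − 1)/0.5897 = 19.5.

K_p = 19.5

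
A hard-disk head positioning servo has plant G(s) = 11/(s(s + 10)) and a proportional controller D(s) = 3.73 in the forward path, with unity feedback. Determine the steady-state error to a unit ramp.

0.244

The loop has one pole at the origin (type 1). Velocity error constant K_v = lim_{s→0} s·D(s)G(s) = 3.73·11/10 = 4.103.
Steady-state error to a unit ramp: e_ss = 1/K_v = 0.244.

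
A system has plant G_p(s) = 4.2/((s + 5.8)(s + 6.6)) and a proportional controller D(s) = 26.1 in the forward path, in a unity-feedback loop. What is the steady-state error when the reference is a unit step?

The loop is type 0. Static position error constant K_pos = D(0)·G_p(0) = 26.1·0.1097 = 2.864.
Steady-state error to a unit step: e_ss = 1/(1+K_pos) = 1/3.864 = 0.259.

0.259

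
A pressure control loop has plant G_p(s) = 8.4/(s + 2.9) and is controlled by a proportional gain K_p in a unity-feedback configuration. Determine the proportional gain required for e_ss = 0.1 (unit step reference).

Steady-state error for a unit step on this type-0 loop is 1/(1 + K_p·G_p(0)).
G_p(0) = 2.897. Require 1/(1 + K_p·2.897) = 0.1, so 1 + 2.897·K_p = 10.
K_p = (10 − 1)/2.897 = 3.11.

K_p = 3.11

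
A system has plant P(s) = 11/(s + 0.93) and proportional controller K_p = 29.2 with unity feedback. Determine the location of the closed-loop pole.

s = -322.1

Closed-loop transfer function: T(s) = K_p·P(s)/(1 + K_p·P(s)) = 321.2/(s + 0.93 + 321.2) = 321.2/(s + 322.1).
The closed-loop pole is at s = −322.1.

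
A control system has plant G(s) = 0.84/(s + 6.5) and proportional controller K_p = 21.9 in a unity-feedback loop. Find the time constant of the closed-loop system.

Closed-loop transfer function: T(s) = K_p·G(s)/(1 + K_p·G(s)) = 18.4/(s + 6.5 + 18.4) = 18.4/(s + 24.9).
Time constant τ = 1/24.9 = 0.0402 s.

τ = 0.0402 s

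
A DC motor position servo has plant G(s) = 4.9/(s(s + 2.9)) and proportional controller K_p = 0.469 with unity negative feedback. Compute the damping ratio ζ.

The closed-loop denominator is s(s+2.9) + 0.469·4.9 = s² + 2.9s + 2.298.
Matching s² + 2ζω_n s + ω_n²: ω_n = √2.298 = 1.516 rad/s and 2ζω_n = 2.9, so ζ = 2.9/(2·1.516) = 0.956.

ζ = 0.956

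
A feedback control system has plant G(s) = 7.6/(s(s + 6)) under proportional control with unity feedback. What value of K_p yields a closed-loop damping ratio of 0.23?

K_p = 22.4

Closed-loop characteristic equation: s² + 6s + K_p·7.6 = 0.
So ω_n = √(7.6K_p) and 2ζω_n = 6, giving ζ = 6/(2√(7.6K_p)).
Setting ζ = 0.23: √(7.6K_p) = 6/(2·0.23) = 13.04, so K_p = 170.1/7.6 = 22.4.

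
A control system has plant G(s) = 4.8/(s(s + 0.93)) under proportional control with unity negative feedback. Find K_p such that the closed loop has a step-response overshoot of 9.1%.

K_p = 0.122

From %OS = 100·exp(−πζ/√(1−ζ²)) = 9.1%, ζ = −ln(0.091)/√(π²+ln²(0.091)) = 0.6066.
Characteristic equation s² + 0.93s + 4.8K_p = 0 gives ζ = 0.93/(2√(4.8K_p)).
Setting ζ = 0.6066: √(4.8K_p) = 0.93/(2·0.6066) = 0.7666, so K_p = 0.5877/4.8 = 0.122.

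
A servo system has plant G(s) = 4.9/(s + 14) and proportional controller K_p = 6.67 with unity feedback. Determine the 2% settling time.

Closed-loop transfer function: T(s) = K_p·G(s)/(1 + K_p·G(s)) = 32.68/(s + 14 + 32.68) = 32.68/(s + 46.68).
Time constant τ = 1/46.68 = 0.02142 s, so the 2% settling time is about 4τ = 0.0857 s.

T_s ≈ 0.0857 s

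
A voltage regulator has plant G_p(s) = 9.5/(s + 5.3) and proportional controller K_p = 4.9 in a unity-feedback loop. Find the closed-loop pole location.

Closed-loop transfer function: T(s) = K_p·G_p(s)/(1 + K_p·G_p(s)) = 46.55/(s + 5.3 + 46.55) = 46.55/(s + 51.85).
The closed-loop pole is at s = −51.85.

s = -51.85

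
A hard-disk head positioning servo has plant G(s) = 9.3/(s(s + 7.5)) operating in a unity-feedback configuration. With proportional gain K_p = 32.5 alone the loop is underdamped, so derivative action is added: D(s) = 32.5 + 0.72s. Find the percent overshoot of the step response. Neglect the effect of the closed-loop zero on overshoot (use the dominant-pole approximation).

24.5%

Forward path: (32.5 + 0.72s)·9.3/(s(s+7.5)). The closed-loop characteristic equation is s² + (7.5 + 9.3·0.72)s + 9.3·32.5 = 0.
That is s² + 14.2s + 302.2 = 0, so ω_n = 17.39 rad/s and ζ = 14.2/(2·17.39) = 0.4083.
%OS = 100·exp(−πζ/√(1−ζ²)) = 24.5%.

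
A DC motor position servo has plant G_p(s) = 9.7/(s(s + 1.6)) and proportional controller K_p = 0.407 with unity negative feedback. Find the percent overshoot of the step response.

25.1%

From 1 + K_pG_p(s) = 0: s² + 1.6s + 3.948 = 0 ⇒ ω_n = 1.987, ζ = 0.4026.
%OS = 100·exp(−πζ/√(1−ζ²)) = 100·exp(−π·0.4026/√0.8379) = 25.1%.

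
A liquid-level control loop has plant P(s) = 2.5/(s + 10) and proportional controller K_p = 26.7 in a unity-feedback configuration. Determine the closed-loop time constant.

τ = 0.013 s

Closed-loop transfer function: T(s) = K_p·P(s)/(1 + K_p·P(s)) = 66.75/(s + 10 + 66.75) = 66.75/(s + 76.75).
Time constant τ = 1/76.75 = 0.013 s.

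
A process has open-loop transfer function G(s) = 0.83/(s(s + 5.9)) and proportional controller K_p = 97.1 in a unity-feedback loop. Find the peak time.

T_p = 0.371 s

Closed-loop characteristic equation: s² + 5.9s + 80.59 = 0, so ω_n = 8.977 rad/s and ζ = 5.9/(2·8.977) = 0.3286.
Damped frequency ω_d = ω_n√(1−ζ²) = 8.479 rad/s, so peak time T_p = π/ω_d = 0.371 s.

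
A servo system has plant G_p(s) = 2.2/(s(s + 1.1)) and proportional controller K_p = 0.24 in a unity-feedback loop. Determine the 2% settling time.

Closed-loop characteristic equation: s² + 1.1s + 0.528 = 0, so ω_n = 0.7266 rad/s and ζ = 1.1/(2·0.7266) = 0.7569.
2% settling time T_s ≈ 4/(ζω_n) = 4/0.55 = 7.27 s.

T_s ≈ 7.27 s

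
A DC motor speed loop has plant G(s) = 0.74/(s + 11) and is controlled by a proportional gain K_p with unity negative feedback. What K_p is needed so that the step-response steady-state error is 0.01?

For a type-0 loop with proportional control, e_ss = 1/(1 + K_p·G(0)).
G(0) = 0.06727. Require 1/(1 + K_p·0.06727) = 0.01, so 1 + 0.06727·K_p = 100.
K_p = (100 − 1)/0.06727 = 1470.

K_p = 1470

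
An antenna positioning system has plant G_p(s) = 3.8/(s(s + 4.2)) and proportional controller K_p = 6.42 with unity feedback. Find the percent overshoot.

From 1 + K_pG_p(s) = 0: s² + 4.2s + 24.4 = 0 ⇒ ω_n = 4.939, ζ = 0.4252.
%OS = 100·exp(−πζ/√(1−ζ²)) = 100·exp(−π·0.4252/√0.8192) = 22.9%.

22.9%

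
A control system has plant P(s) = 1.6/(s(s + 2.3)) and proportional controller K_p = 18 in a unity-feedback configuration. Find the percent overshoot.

50.2%

The closed-loop denominator s² + 2.3s + 28.8 gives ω_n = √28.8 = 5.367 and ζ = 2.3/(2ω_n) = 0.2143.
%OS = 100·exp(−πζ/√(1−ζ²)) = 100·exp(−π·0.2143/√0.9541) = 50.2%.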